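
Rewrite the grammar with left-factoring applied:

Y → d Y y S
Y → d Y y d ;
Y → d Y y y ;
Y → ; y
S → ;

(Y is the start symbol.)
Left-factoring transforms A → αβ₁ | αβ₂ into A → αA' and A' → β₁ | β₂
(α is the longest common prefix among the alternatives). Repeat until
no nonterminal has two alternatives with a common prefix.

Round 1: Y has alternatives sharing prefix 'd Y y'. Introduce Y': Y → d Y y Y'
  Add: Y' → S
  Add: Y' → d ;
  Add: Y' → y ;

No remaining common prefixes — done.

Resulting grammar:
Y → d Y y Y'
Y' → S
Y' → d ;
Y' → y ;
Y → ; y
S → ;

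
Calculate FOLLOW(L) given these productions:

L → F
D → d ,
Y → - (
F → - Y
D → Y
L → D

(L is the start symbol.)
{ $ }

To compute FOLLOW(L), find every occurrence of L on a right-hand side N → α L β: add FIRST(β) \ {ε}, and if β is empty or nullable also add FOLLOW(N). Iterate to a fixed point.

L is the start symbol, so $ ∈ FOLLOW(L).
L does not occur on any right-hand side.

Taking the union: FOLLOW(L) = { $ }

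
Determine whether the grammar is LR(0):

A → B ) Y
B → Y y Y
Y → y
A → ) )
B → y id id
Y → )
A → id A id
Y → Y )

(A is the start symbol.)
No. Shift-reduce conflict between [Y → ) .] and [A → ) . )]

A grammar is LR(0) if no state in the canonical LR(0) collection has:
  - both a shift item (dot before a terminal) and a complete item (shift-reduce conflict), or
  - two or more complete items (reduce-reduce conflict; the accept item [A' → A .] counts as a complete item here).

Augment with A' → A and build the canonical LR(0) collection (I0 = CLOSURE({[A' → . A]}), then GOTO on every symbol after a dot until no new states appear). It has 19 states:
  I0: { [A → . ) )], [A → . B ) Y], [A → . id A id], [A' → . A], [B → . Y y Y], [B → . y id id], [Y → . )], [Y → . Y )], [Y → . y] }  — shift
  I1: { [A → ) . )], [Y → ) .] }  — shift, reduce
  I2: { [A' → A .] }  — accept
  I3: { [A → B . ) Y] }  — shift
  I4: { [B → Y . y Y], [Y → Y . )] }  — shift
  I5: { [A → . ) )], [A → . B ) Y], [A → . id A id], [A → id . A id], [B → . Y y Y], [B → . y id id], [Y → . )], [Y → . Y )], [Y → . y] }  — shift
  I6: { [B → y . id id], [Y → y .] }  — shift, reduce
  I7: { [B → y id . id] }  — shift
  I8: { [B → y id id .] }  — reduce
  I9: { [A → id A . id] }  — shift
  I10: { [A → id A id .] }  — reduce
  I11: { [Y → Y ) .] }  — reduce
  I12: { [B → Y y . Y], [Y → . )], [Y → . Y )], [Y → . y] }  — shift
  I13: { [Y → ) .] }  — reduce
  I14: { [B → Y y Y .], [Y → Y . )] }  — shift, reduce
  I15: { [Y → y .] }  — reduce
  I16: { [A → B ) . Y], [Y → . )], [Y → . Y )], [Y → . y] }  — shift
  I17: { [A → B ) Y .], [Y → Y . )] }  — shift, reduce
  I18: { [A → ) ) .] }  — reduce

Conflict in state I1:
  Shift-reduce conflict between [Y → ) .] and [A → ) . )]
So the grammar is NOT LR(0).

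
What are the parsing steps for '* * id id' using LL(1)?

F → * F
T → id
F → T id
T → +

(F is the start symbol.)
Stack is shown with the top on the left.

Stack    Input        Action
----------------------------
F $      * * id id $  output F → * F
* F $    * * id id $  match '*'
F $      * id id $    output F → * F
* F $    * id id $    match '*'
F $      id id $      output F → T id
T id $   id id $      output T → id
id id $  id id $      match 'id'
id $     id $         match 'id'
$        $            accept

The string is accepted.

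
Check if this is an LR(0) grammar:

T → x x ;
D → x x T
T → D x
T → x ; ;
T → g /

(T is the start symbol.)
Augment with T' → T and build the canonical LR(0) collection (I0 = CLOSURE({[T' → . T]}), then GOTO on every symbol after a dot until no new states appear). It has 12 states:
  I0: { [D → . x x T], [T → . D x], [T → . g /], [T → . x ; ;], [T → . x x ;], [T' → . T] }  — shift
  I1: { [T → D . x] }  — shift
  I2: { [T' → T .] }  — accept
  I3: { [T → g . /] }  — shift
  I4: { [D → x . x T], [T → x . ; ;], [T → x . x ;] }  — shift
  I5: { [T → x ; . ;] }  — shift
  I6: { [D → . x x T], [D → x x . T], [T → . D x], [T → . g /], [T → . x ; ;], [T → . x x ;], [T → x x . ;] }  — shift
  I7: { [T → x x ; .] }  — reduce
  I8: { [D → x x T .] }  — reduce
  I9: { [T → x ; ; .] }  — reduce
  I10: { [T → g / .] }  — reduce
  I11: { [T → D x .] }  — reduce

Every state is either a pure shift/goto state or contains exactly one complete item and nothing to shift — no conflicts. The grammar is LR(0).

Answer: Yes, the grammar is LR(0)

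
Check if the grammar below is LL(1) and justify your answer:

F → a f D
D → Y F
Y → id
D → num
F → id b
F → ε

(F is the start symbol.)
A grammar is LL(1) if for each non-terminal N with multiple productions, the predict sets of those productions are pairwise disjoint, where PREDICT(N → α) = (FIRST(α) \ {ε}) ∪ (FOLLOW(N) if α ⇒* ε).

Relevant sets:
  FIRST(Y) = { 'id' }
  FOLLOW(F) = { $ }

For F:
  PREDICT(F → a f D) = { 'a' }
  PREDICT(F → id b) = { 'id' }
  PREDICT(F → ε) = { $ }
For D:
  PREDICT(D → Y F) = { 'id' }
  PREDICT(D → num) = { 'num' }
Y has a single production, so nothing to check there.

All predict sets are disjoint. The grammar IS LL(1).

Answer: Yes, the grammar is LL(1).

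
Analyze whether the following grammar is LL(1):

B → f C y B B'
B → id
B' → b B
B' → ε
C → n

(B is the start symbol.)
A grammar is LL(1) if for each non-terminal N with multiple productions, the predict sets of those productions are pairwise disjoint, where PREDICT(N → α) = (FIRST(α) \ {ε}) ∪ (FOLLOW(N) if α ⇒* ε).

Relevant sets:
  FOLLOW(B') = { $, 'b' }

For B:
  PREDICT(B → f C y B B') = { 'f' }
  PREDICT(B → id) = { 'id' }
For B':
  PREDICT(B' → b B) = { 'b' }
  PREDICT(B' → ε) = { $, 'b' }
C has a single production, so nothing to check there.

Conflict found: Predict set conflict for B': { 'b' }
The grammar is NOT LL(1).

Answer: No. Predict set conflict for B': { 'b' }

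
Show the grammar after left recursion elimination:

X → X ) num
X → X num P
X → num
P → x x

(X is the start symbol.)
X → num X'
X' → ) num X'
X' → num P X'
X' → ε
P → x x

X is directly left-recursive. The standard transformation for
  A → A α₁ | ... | A α_m | β₁ | ... | β_n
is
  A  → β₁ A' | ... | β_n A'
  A' → α₁ A' | ... | α_m A' | ε

X → num becomes X → num X'
X → X ) num becomes X' → ) num X'
X → X num P becomes X' → num P X'
Add X' → ε

Productions for other non-terminals are unchanged:
  P → x x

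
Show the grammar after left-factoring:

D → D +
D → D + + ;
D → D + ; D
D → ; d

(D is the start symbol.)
D → D + D'
D' → ε
D' → + ;
D' → ; D
D → ; d

Left-factoring transforms A → αβ₁ | αβ₂ into A → αA' and A' → β₁ | β₂
(α is the longest common prefix among the alternatives). Repeat until
no nonterminal has two alternatives with a common prefix.

Round 1: D has alternatives sharing prefix 'D +'. Introduce D': D → D + D'
  Add: D' → ε
  Add: D' → + ;
  Add: D' → ; D

No remaining common prefixes — done.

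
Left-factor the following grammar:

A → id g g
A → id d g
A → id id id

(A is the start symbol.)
Left-factoring transforms A → αβ₁ | αβ₂ into A → αA' and A' → β₁ | β₂
(α is the longest common prefix among the alternatives). Repeat until
no nonterminal has two alternatives with a common prefix.

Round 1: A has alternatives sharing prefix 'id'. Introduce A': A → id A'
  Add: A' → g g
  Add: A' → d g
  Add: A' → id id

No remaining common prefixes — done.

Resulting grammar:
A → id A'
A' → g g
A' → d g
A' → id id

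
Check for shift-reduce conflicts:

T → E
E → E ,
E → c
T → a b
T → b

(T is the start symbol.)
Yes — I1: [T → E .] vs [E → E . ,]

A shift-reduce conflict occurs when an LR(0) state has both:
  - a complete (reduce) item [A → α .] (dot at the end), and
  - a shift item [B → β . c γ] (dot before a terminal).

Augment with T' → T and build the canonical LR(0) collection (I0 = CLOSURE({[T' → . T]}), then GOTO on every symbol after a dot until no new states appear). It has 8 states:
  I0: { [E → . E ,], [E → . c], [T → . E], [T → . a b], [T → . b], [T' → . T] }  — shift
  I1: { [E → E . ,], [T → E .] }  — shift, reduce
  I2: { [T' → T .] }  — accept
  I3: { [T → a . b] }  — shift
  I4: { [T → b .] }  — reduce
  I5: { [E → c .] }  — reduce
  I6: { [T → a b .] }  — reduce
  I7: { [E → E , .] }  — reduce

I1 contains reduce item [T → E .] and shift item [E → E . ,] — shift-reduce conflict.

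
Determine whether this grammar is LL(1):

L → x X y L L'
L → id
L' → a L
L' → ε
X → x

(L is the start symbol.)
Relevant sets:
  FOLLOW(L') = { $, 'a' }

For L:
  PREDICT(L → x X y L L') = { 'x' }
  PREDICT(L → id) = { 'id' }
For L':
  PREDICT(L' → a L) = { 'a' }
  PREDICT(L' → ε) = { $, 'a' }
X has a single production, so nothing to check there.

Conflict found: Predict set conflict for L': { 'a' }
The grammar is NOT LL(1).

Answer: No. Predict set conflict for L': { 'a' }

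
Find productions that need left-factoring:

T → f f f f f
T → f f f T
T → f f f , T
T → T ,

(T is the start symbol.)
Yes, T has productions with common prefix 'f f f'

Left-factoring is needed when two productions for the same non-terminal
share a common prefix on the right-hand side.

Productions for T:
  T → f f f f f
  T → f f f T
  T → f f f , T
  T → T ,

Found common prefix 'f f f' in productions for T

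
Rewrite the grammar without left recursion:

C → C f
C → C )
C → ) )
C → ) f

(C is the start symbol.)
C → ) ) C'
C → ) f C'
C' → f C'
C' → ) C'
C' → ε

C is directly left-recursive. The standard transformation for
  A → A α₁ | ... | A α_m | β₁ | ... | β_n
is
  A  → β₁ A' | ... | β_n A'
  A' → α₁ A' | ... | α_m A' | ε

C → ) ) becomes C → ) ) C'
C → ) f becomes C → ) f C'
C → C f becomes C' → f C'
C → C ) becomes C' → ) C'
Add C' → ε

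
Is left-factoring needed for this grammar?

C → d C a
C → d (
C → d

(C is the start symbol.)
Left-factoring is needed when two productions for the same non-terminal
share a common prefix on the right-hand side.

Productions for C:
  C → d C a
  C → d (
  C → d

Found common prefix 'd' in productions for C

Answer: Yes, C has productions with common prefix 'd'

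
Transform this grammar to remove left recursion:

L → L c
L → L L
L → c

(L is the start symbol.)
L is directly left-recursive. The standard transformation for
  A → A α₁ | ... | A α_m | β₁ | ... | β_n
is
  A  → β₁ A' | ... | β_n A'
  A' → α₁ A' | ... | α_m A' | ε

L → c becomes L → c L'
L → L c becomes L' → c L'
L → L L becomes L' → L L'
Add L' → ε

Resulting grammar:
L → c L'
L' → c L'
L' → L L'
L' → ε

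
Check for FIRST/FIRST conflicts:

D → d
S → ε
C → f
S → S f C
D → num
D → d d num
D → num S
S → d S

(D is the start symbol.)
FIRST sets of the non-terminals at (or reachable through a nullable prefix from) the front of some alternative:
  FIRST(S) = { 'd', 'f', ε }

Productions for D:
  D → d: FIRST = { 'd' }
  D → num: FIRST = { 'num' }
  D → d d num: FIRST = { 'd' }
  D → num S: FIRST = { 'num' }
Productions for S:
  S → ε: FIRST = { ε }
  S → S f C: FIRST = { 'd', 'f' }
  S → d S: FIRST = { 'd' }
C has only one production, so no FIRST/FIRST conflict is possible there.

Conflict for D: D → d and D → d d num
  Overlap: { 'd' }
Conflict for D: D → num and D → num S
  Overlap: { 'num' }
Conflict for S: S → S f C and S → d S
  Overlap: { 'd' }

Answer: Yes. D → d / D → d d num on { 'd' }; D → num / D → num S on { 'num' }; S → S f C / S → d S on { 'd' }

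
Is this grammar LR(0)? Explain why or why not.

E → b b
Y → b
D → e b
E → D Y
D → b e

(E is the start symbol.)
Yes, the grammar is LR(0)

A grammar is LR(0) if no state in the canonical LR(0) collection has:
  - both a shift item (dot before a terminal) and a complete item (shift-reduce conflict), or
  - two or more complete items (reduce-reduce conflict; the accept item [E' → E .] counts as a complete item here).

Augment with E' → E and build the canonical LR(0) collection (I0 = CLOSURE({[E' → . E]}), then GOTO on every symbol after a dot until no new states appear). It has 10 states:
  I0: { [D → . b e], [D → . e b], [E → . D Y], [E → . b b], [E' → . E] }  — shift
  I1: { [E → D . Y], [Y → . b] }  — shift
  I2: { [E' → E .] }  — accept
  I3: { [D → b . e], [E → b . b] }  — shift
  I4: { [D → e . b] }  — shift
  I5: { [D → e b .] }  — reduce
  I6: { [E → b b .] }  — reduce
  I7: { [D → b e .] }  — reduce
  I8: { [E → D Y .] }  — reduce
  I9: { [Y → b .] }  — reduce

Every state is either a pure shift/goto state or contains exactly one complete item and nothing to shift — no conflicts. The grammar is LR(0).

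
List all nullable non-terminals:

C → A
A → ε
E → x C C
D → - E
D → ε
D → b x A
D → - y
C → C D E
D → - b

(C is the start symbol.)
{ 'A', 'C', 'D' }

A non-terminal is nullable if it can derive ε (the empty string): either it has an ε-production, or it has a production whose right-hand side consists entirely of nullable non-terminals.

ε-productions: A → ε, D → ε
So A, D are immediately nullable.
C → A: every symbol on the right is nullable, so C is nullable too.
No further non-terminal can be added: every production for the remaining non-terminals contains a terminal or a non-nullable non-terminal.
Nullable = { 'A', 'C', 'D' }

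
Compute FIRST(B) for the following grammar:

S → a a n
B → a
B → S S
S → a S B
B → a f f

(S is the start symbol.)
{ 'a' }

FIRST sets of the other non-terminals involved (by the same procedure, iterated to a fixed point):
  FIRST(S) = { 'a' }

From B → a:
  - a is a terminal: add 'a' and stop
From B → S S:
  - S is a non-terminal: add FIRST(S) \ {ε} = { 'a' }
    S is not nullable, so stop
From B → a f f:
  - a is a terminal: add 'a' and stop

Collecting: FIRST(B) = { 'a' }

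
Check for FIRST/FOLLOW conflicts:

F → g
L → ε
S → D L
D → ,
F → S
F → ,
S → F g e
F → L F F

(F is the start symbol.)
No FIRST/FOLLOW conflicts.

A FIRST/FOLLOW conflict occurs when a non-terminal N has a nullable alternative N → β (β ⇒* ε) and another alternative N → α with FIRST(α) ∩ FOLLOW(N) ≠ ∅: on such a lookahead the parser cannot decide between expanding α and letting N vanish via β.

Nullable non-terminals: L.
L has a nullable alternative but only one production, so nothing to check.

D, F, S have no nullable alternative, so no FIRST/FOLLOW check is needed there.

No FIRST/FOLLOW conflicts found.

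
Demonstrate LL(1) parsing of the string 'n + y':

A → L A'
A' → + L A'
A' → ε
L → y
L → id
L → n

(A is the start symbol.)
LL(1) parsing maintains a stack (initially the start symbol over $) and the input. At each step: if the stack top is a terminal, match it against the current input token; if it is a non-terminal N, replace it with the RHS of M[N, lookahead] (the unique production whose predict set contains the lookahead).

Stack is shown with the top on the left.

Stack     Input    Action
-------------------------
A $       n + y $  output A → L A'
L A' $    n + y $  output L → n
n A' $    n + y $  match 'n'
A' $      + y $    output A' → + L A'
+ L A' $  + y $    match '+'
L A' $    y $      output L → y
y A' $    y $      match 'y'
A' $      $        output A' → ε
$         $        accept

The string is accepted.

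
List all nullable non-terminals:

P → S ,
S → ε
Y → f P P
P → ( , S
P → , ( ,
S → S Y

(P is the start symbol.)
{ 'S' }

A non-terminal is nullable if it can derive ε (the empty string): either it has an ε-production, or it has a production whose right-hand side consists entirely of nullable non-terminals.

ε-productions: S → ε
So S is immediately nullable.
No further non-terminal can be added: every production for the remaining non-terminals contains a terminal or a non-nullable non-terminal.
Nullable = { 'S' }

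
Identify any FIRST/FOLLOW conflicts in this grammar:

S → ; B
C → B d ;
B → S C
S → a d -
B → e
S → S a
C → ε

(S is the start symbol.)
Yes. C → B d ';' with FOLLOW(C) on { ';', 'a', 'e' }

A FIRST/FOLLOW conflict occurs when a non-terminal N has a nullable alternative N → β (β ⇒* ε) and another alternative N → α with FIRST(α) ∩ FOLLOW(N) ≠ ∅: on such a lookahead the parser cannot decide between expanding α and letting N vanish via β.

Nullable non-terminals: C.
FIRST sets used below: FIRST(B) = { ';', 'a', 'e' }

C: nullable alternative(s) C → ε; FOLLOW(C) = { $, ';', 'a', 'd', 'e' }
  C → B d ;: FIRST \ {ε} = { ';', 'a', 'e' } — overlaps FOLLOW(C) on { ';', 'a', 'e' }: CONFLICT
  C → ε: FIRST \ {ε} = { } — this is the only nullable alternative, skip

B, S have no nullable alternative, so no FIRST/FOLLOW check is needed there.

So the grammar has 1 FIRST/FOLLOW conflict (marked CONFLICT above).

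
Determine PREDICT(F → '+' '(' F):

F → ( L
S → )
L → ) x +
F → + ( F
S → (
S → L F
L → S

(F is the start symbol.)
PREDICT(F → '+' '(' F) = (FIRST(RHS) \ {ε}) ∪ (FOLLOW(F) if ε ∈ FIRST(RHS), i.e. RHS ⇒* ε)
FIRST('+' '(' F) = { '+' }
ε ∉ FIRST('+' '(' F), so FOLLOW(F) is not added.
PREDICT(F → '+' '(' F) = { '+' }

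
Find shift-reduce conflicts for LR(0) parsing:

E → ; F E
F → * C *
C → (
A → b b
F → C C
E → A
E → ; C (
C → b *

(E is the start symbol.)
No shift-reduce conflicts

Augment with E' → E and build the canonical LR(0) collection (I0 = CLOSURE({[E' → . E]}), then GOTO on every symbol after a dot until no new states appear). It has 17 states:
  I0: { [A → . b b], [E → . ; C (], [E → . ; F E], [E → . A], [E' → . E] }  — shift
  I1: { [C → . (], [C → . b *], [E → ; . C (], [E → ; . F E], [F → . * C *], [F → . C C] }  — shift
  I2: { [E → A .] }  — reduce
  I3: { [E' → E .] }  — accept
  I4: { [A → b . b] }  — shift
  I5: { [A → b b .] }  — reduce
  I6: { [C → ( .] }  — reduce
  I7: { [C → . (], [C → . b *], [F → * . C *] }  — shift
  I8: { [C → . (], [C → . b *], [E → ; C . (], [F → C . C] }  — shift
  I9: { [A → . b b], [E → . ; C (], [E → . ; F E], [E → . A], [E → ; F . E] }  — shift
  I10: { [C → b . *] }  — shift
  I11: { [C → b * .] }  — reduce
  I12: { [E → ; F E .] }  — reduce
  I13: { [C → ( .], [E → ; C ( .] }  — 2 reduces
  I14: { [F → C C .] }  — reduce
  I15: { [F → * C . *] }  — shift
  I16: { [F → * C * .] }  — reduce

No state contains both a complete item and a shift item.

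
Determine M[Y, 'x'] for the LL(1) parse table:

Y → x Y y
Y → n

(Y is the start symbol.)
To find M[Y, 'x'], we find productions for Y where 'x' is in the predict set (PREDICT(N → α) = (FIRST(α) \ {ε}) ∪ (FOLLOW(N) if α ⇒* ε)).

Y → x Y y: PREDICT = { 'x' }
  'x' is in predict set, so this production goes in M[Y, 'x']
Y → n: PREDICT = { 'n' }

M[Y, 'x'] = Y → x Y y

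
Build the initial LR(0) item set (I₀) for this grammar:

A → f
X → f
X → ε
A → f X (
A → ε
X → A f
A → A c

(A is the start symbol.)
First, augment the grammar with A' → A
I₀ = CLOSURE({ [A' → . A] }):
  [A' → . A] has the dot before A: add [A → . f], [A → . f X (], [A → .], [A → . A c]
No further items can be added.

I₀ = { [A → . A c], [A → . f X (], [A → . f], [A → .], [A' → . A] }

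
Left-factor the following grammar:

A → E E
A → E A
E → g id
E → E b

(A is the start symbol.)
A → E A'
A' → E
A' → A
E → g id
E → E b

Left-factoring transforms A → αβ₁ | αβ₂ into A → αA' and A' → β₁ | β₂
(α is the longest common prefix among the alternatives). Repeat until
no nonterminal has two alternatives with a common prefix.

Round 1: A has alternatives sharing prefix 'E'. Introduce A': A → E A'
  Add: A' → E
  Add: A' → A

No remaining common prefixes — done.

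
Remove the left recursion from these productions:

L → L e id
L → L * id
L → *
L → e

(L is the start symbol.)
L → * L'
L → e L'
L' → e id L'
L' → * id L'
L' → ε

L is directly left-recursive. The standard transformation for
  A → A α₁ | ... | A α_m | β₁ | ... | β_n
is
  A  → β₁ A' | ... | β_n A'
  A' → α₁ A' | ... | α_m A' | ε

L → * becomes L → * L'
L → e becomes L → e L'
L → L e id becomes L' → e id L'
L → L * id becomes L' → * id L'
Add L' → ε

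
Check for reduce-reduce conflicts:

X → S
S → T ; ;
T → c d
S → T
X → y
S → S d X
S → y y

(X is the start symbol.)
A reduce-reduce conflict occurs when an LR(0) state has two complete items [A → α .] and [B → β .] — both call for a reduction, and with no lookahead the parser cannot choose between them.

Augment with X' → X and build the canonical LR(0) collection (I0 = CLOSURE({[X' → . X]}), then GOTO on every symbol after a dot until no new states appear). It has 12 states:
  I0: { [S → . S d X], [S → . T ; ;], [S → . T], [S → . y y], [T → . c d], [X → . S], [X → . y], [X' → . X] }  — shift
  I1: { [S → S . d X], [X → S .] }  — shift, reduce
  I2: { [S → T . ; ;], [S → T .] }  — shift, reduce
  I3: { [X' → X .] }  — accept
  I4: { [T → c . d] }  — shift
  I5: { [S → y . y], [X → y .] }  — shift, reduce
  I6: { [S → y y .] }  — reduce
  I7: { [T → c d .] }  — reduce
  I8: { [S → T ; . ;] }  — shift
  I9: { [S → T ; ; .] }  — reduce
  I10: { [S → . S d X], [S → . T ; ;], [S → . T], [S → . y y], [S → S d . X], [T → . c d], [X → . S], [X → . y] }  — shift
  I11: { [S → S d X .] }  — reduce

No state contains more than one complete item.

Answer: No reduce-reduce conflicts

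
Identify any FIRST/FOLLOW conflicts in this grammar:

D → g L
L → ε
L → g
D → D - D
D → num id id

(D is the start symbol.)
No FIRST/FOLLOW conflicts.

A FIRST/FOLLOW conflict occurs when a non-terminal N has a nullable alternative N → β (β ⇒* ε) and another alternative N → α with FIRST(α) ∩ FOLLOW(N) ≠ ∅: on such a lookahead the parser cannot decide between expanding α and letting N vanish via β.

Nullable non-terminals: L.

L: nullable alternative(s) L → ε; FOLLOW(L) = { $, '-' }
  L → ε: FIRST \ {ε} = { } — this is the only nullable alternative, skip
  L → g: FIRST \ {ε} = { 'g' } — disjoint from FOLLOW(L)

D has no nullable alternative, so no FIRST/FOLLOW check is needed there.

No FIRST/FOLLOW conflicts found.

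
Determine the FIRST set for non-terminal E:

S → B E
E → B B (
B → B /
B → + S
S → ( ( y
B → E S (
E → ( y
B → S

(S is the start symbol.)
FIRST sets of the other non-terminals involved (by the same procedure, iterated to a fixed point):
  FIRST(B) = { '(', '+' }

From E → B B (:
  - B is a non-terminal: add FIRST(B) \ {ε} = { '(', '+' }
    B is not nullable, so stop
From E → ( y:
  - '(' is a terminal: add '(' and stop

Collecting: FIRST(E) = { '(', '+' }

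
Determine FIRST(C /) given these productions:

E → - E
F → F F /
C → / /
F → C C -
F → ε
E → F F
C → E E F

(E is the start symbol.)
{ '-', '/' }

FIRST sets of the non-terminals involved (from the grammar, by fixed-point iteration):
  FIRST(C) = { '-', '/', ε }

To compute FIRST(C /), process the symbols left to right:
Symbol C is a non-terminal. Add FIRST(C) \ {ε} = { '-', '/' }
C is nullable (ε ∈ FIRST(C)), continue to the next symbol.
Symbol / is a terminal. Add '/' and stop.
FIRST(C /) = { '-', '/' }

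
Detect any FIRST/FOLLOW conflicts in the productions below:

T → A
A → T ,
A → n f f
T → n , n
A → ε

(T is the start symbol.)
Yes. A → T ',' with FOLLOW(A) on { ',' }

A FIRST/FOLLOW conflict occurs when a non-terminal N has a nullable alternative N → β (β ⇒* ε) and another alternative N → α with FIRST(α) ∩ FOLLOW(N) ≠ ∅: on such a lookahead the parser cannot decide between expanding α and letting N vanish via β.

Nullable non-terminals: A, T.
FIRST sets used below: FIRST(T) = { ',', 'n', ε }, FIRST(A) = { ',', 'n', ε }

A: nullable alternative(s) A → ε; FOLLOW(A) = { $, ',' }
  A → T ,: FIRST \ {ε} = { ',', 'n' } — overlaps FOLLOW(A) on { ',' }: CONFLICT
  A → n f f: FIRST \ {ε} = { 'n' } — disjoint from FOLLOW(A)
  A → ε: FIRST \ {ε} = { } — this is the only nullable alternative, skip

T: nullable alternative(s) T → A; FOLLOW(T) = { $, ',' }
  T → A: FIRST \ {ε} = { ',', 'n' } — this is the only nullable alternative, skip
  T → n , n: FIRST \ {ε} = { 'n' } — disjoint from FOLLOW(T)

So the grammar has 1 FIRST/FOLLOW conflict (marked CONFLICT above).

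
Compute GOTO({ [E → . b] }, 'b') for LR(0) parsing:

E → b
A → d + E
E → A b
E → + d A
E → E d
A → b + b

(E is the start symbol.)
GOTO(I, 'b') = CLOSURE({ [A → αX.β] : [A → α.Xβ] ∈ I, X = 'b' })

Items with dot before 'b', with the dot advanced:
  [E → . b] → [E → b .]
Closure adds nothing (no advanced item has the dot before a non-terminal).

GOTO = { [E → b .] }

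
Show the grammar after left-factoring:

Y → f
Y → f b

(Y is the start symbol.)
Left-factoring transforms A → αβ₁ | αβ₂ into A → αA' and A' → β₁ | β₂
(α is the longest common prefix among the alternatives). Repeat until
no nonterminal has two alternatives with a common prefix.

Round 1: Y has alternatives sharing prefix 'f'. Introduce Y': Y → f Y'
  Add: Y' → ε
  Add: Y' → b

No remaining common prefixes — done.

Resulting grammar:
Y → f Y'
Y' → ε
Y' → b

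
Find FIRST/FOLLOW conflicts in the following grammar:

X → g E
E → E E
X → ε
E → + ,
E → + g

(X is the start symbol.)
No FIRST/FOLLOW conflicts.

Nullable non-terminals: X.

X: nullable alternative(s) X → ε; FOLLOW(X) = { $ }
  X → g E: FIRST \ {ε} = { 'g' } — disjoint from FOLLOW(X)
  X → ε: FIRST \ {ε} = { } — this is the only nullable alternative, skip

E has no nullable alternative, so no FIRST/FOLLOW check is needed there.

No FIRST/FOLLOW conflicts found.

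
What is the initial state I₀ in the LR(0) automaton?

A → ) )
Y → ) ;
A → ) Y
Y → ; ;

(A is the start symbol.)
{ [A → . ) )], [A → . ) Y], [A' → . A] }

First, augment the grammar with A' → A
I₀ = CLOSURE({ [A' → . A] }):
  [A' → . A] has the dot before A: add [A → . ) )], [A → . ) Y]
No further items can be added.

I₀ = { [A → . ) )], [A → . ) Y], [A' → . A] }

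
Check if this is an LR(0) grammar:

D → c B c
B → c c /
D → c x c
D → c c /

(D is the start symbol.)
Augment with D' → D and build the canonical LR(0) collection (I0 = CLOSURE({[D' → . D]}), then GOTO on every symbol after a dot until no new states appear). It has 11 states:
  I0: { [D → . c B c], [D → . c c /], [D → . c x c], [D' → . D] }  — shift
  I1: { [D' → D .] }  — accept
  I2: { [B → . c c /], [D → c . B c], [D → c . c /], [D → c . x c] }  — shift
  I3: { [D → c B . c] }  — shift
  I4: { [B → c . c /], [D → c c . /] }  — shift
  I5: { [D → c x . c] }  — shift
  I6: { [D → c x c .] }  — reduce
  I7: { [D → c c / .] }  — reduce
  I8: { [B → c c . /] }  — shift
  I9: { [B → c c / .] }  — reduce
  I10: { [D → c B c .] }  — reduce

Every state is either a pure shift/goto state or contains exactly one complete item and nothing to shift — no conflicts. The grammar is LR(0).

Answer: Yes, the grammar is LR(0)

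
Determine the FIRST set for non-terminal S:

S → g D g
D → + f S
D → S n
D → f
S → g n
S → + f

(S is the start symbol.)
From S → g D g:
  - g is a terminal: add 'g' and stop
From S → g n:
  - g is a terminal: add 'g' and stop
From S → + f:
  - '+' is a terminal: add '+' and stop

Collecting: FIRST(S) = { '+', 'g' }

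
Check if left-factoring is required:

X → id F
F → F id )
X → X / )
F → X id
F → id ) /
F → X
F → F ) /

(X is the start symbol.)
Yes, F has productions with common prefix 'F'; F has productions with common prefix 'X'

Left-factoring is needed when two productions for the same non-terminal
share a common prefix on the right-hand side.

Productions for X:
  X → id F
  X → X / )
Productions for F:
  F → F id )
  F → X id
  F → id ) /
  F → X
  F → F ) /

Found common prefix 'F' in productions for F
Found common prefix 'X' in productions for F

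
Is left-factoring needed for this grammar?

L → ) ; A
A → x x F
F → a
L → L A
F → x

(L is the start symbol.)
Left-factoring is needed when two productions for the same non-terminal
share a common prefix on the right-hand side.

Productions for L:
  L → ) ; A
  L → L A
Productions for F:
  F → a
  F → x

No common prefixes found.

Answer: No, left-factoring is not needed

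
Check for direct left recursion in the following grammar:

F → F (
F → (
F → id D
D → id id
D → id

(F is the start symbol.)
Direct left recursion occurs when N → N α for some non-terminal N (the right-hand side begins with the left-hand side itself).

F → F (: LEFT RECURSIVE (starts with F)
F → (: starts with '('
F → id D: starts with id
D → id id: starts with id
D → id: starts with id

The grammar has direct left recursion on: F.

Answer: Yes, F is left-recursive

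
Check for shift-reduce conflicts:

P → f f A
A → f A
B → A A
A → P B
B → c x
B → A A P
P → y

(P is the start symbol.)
A shift-reduce conflict occurs when an LR(0) state has both:
  - a complete (reduce) item [A → α .] (dot at the end), and
  - a shift item [B → β . c γ] (dot before a terminal).

Augment with P' → P and build the canonical LR(0) collection (I0 = CLOSURE({[P' → . P]}), then GOTO on every symbol after a dot until no new states appear). It has 17 states:
  I0: { [P → . f f A], [P → . y], [P' → . P] }  — shift
  I1: { [P' → P .] }  — accept
  I2: { [P → f . f A] }  — shift
  I3: { [P → y .] }  — reduce
  I4: { [A → . P B], [A → . f A], [P → . f f A], [P → . y], [P → f f . A] }  — shift
  I5: { [P → f f A .] }  — reduce
  I6: { [A → . P B], [A → . f A], [A → P . B], [B → . A A P], [B → . A A], [B → . c x], [P → . f f A], [P → . y] }  — shift
  I7: { [A → . P B], [A → . f A], [A → f . A], [P → . f f A], [P → . y], [P → f . f A] }  — shift
  I8: { [A → f A .] }  — reduce
  I9: { [A → . P B], [A → . f A], [A → f . A], [P → . f f A], [P → . y], [P → f . f A], [P → f f . A] }  — shift
  I10: { [A → f A .], [P → f f A .] }  — 2 reduces
  I11: { [A → . P B], [A → . f A], [B → A . A P], [B → A . A], [P → . f f A], [P → . y] }  — shift
  I12: { [A → P B .] }  — reduce
  I13: { [B → c . x] }  — shift
  I14: { [B → c x .] }  — reduce
  I15: { [B → A A . P], [B → A A .], [P → . f f A], [P → . y] }  — shift, reduce
  I16: { [B → A A P .] }  — reduce

I15 contains reduce item [B → A A .] and shift items [P → . f f A], [P → . y] — shift-reduce conflict.

Answer: Yes — I15: [B → A A .] vs [P → . f f A]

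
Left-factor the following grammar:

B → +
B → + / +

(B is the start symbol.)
Left-factoring transforms A → αβ₁ | αβ₂ into A → αA' and A' → β₁ | β₂
(α is the longest common prefix among the alternatives). Repeat until
no nonterminal has two alternatives with a common prefix.

Round 1: B has alternatives sharing prefix '+'. Introduce B': B → + B'
  Add: B' → ε
  Add: B' → / +

No remaining common prefixes — done.

Resulting grammar:
B → + B'
B' → ε
B' → / +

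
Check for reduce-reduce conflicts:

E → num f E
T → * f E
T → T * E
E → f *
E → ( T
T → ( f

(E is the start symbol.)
No reduce-reduce conflicts

A reduce-reduce conflict occurs when an LR(0) state has two complete items [A → α .] and [B → β .] — both call for a reduction, and with no lookahead the parser cannot choose between them.

Augment with E' → E and build the canonical LR(0) collection (I0 = CLOSURE({[E' → . E]}), then GOTO on every symbol after a dot until no new states appear). It has 16 states:
  I0: { [E → . ( T], [E → . f *], [E → . num f E], [E' → . E] }  — shift
  I1: { [E → ( . T], [T → . ( f], [T → . * f E], [T → . T * E] }  — shift
  I2: { [E' → E .] }  — accept
  I3: { [E → f . *] }  — shift
  I4: { [E → num . f E] }  — shift
  I5: { [E → . ( T], [E → . f *], [E → . num f E], [E → num f . E] }  — shift
  I6: { [E → num f E .] }  — reduce
  I7: { [E → f * .] }  — reduce
  I8: { [T → ( . f] }  — shift
  I9: { [T → * . f E] }  — shift
  I10: { [E → ( T .], [T → T . * E] }  — shift, reduce
  I11: { [E → . ( T], [E → . f *], [E → . num f E], [T → T * . E] }  — shift
  I12: { [T → T * E .] }  — reduce
  I13: { [E → . ( T], [E → . f *], [E → . num f E], [T → * f . E] }  — shift
  I14: { [T → * f E .] }  — reduce
  I15: { [T → ( f .] }  — reduce

No state contains more than one complete item.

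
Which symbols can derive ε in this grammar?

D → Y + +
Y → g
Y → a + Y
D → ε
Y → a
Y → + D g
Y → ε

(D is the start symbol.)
A non-terminal is nullable if it can derive ε (the empty string): either it has an ε-production, or it has a production whose right-hand side consists entirely of nullable non-terminals.

ε-productions: D → ε, Y → ε
So D, Y are immediately nullable.
Every non-terminal is now nullable.
Nullable = { 'D', 'Y' }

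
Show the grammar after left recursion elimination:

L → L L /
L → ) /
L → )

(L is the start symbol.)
L is directly left-recursive. The standard transformation for
  A → A α₁ | ... | A α_m | β₁ | ... | β_n
is
  A  → β₁ A' | ... | β_n A'
  A' → α₁ A' | ... | α_m A' | ε

L → ) / becomes L → ) / L'
L → ) becomes L → ) L'
L → L L / becomes L' → L / L'
Add L' → ε

Resulting grammar:
L → ) / L'
L → ) L'
L' → L / L'
L' → ε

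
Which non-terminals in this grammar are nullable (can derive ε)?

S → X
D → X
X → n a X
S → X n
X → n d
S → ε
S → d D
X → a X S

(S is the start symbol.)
ε-productions: S → ε
So S is immediately nullable.
No further non-terminal can be added: every production for the remaining non-terminals contains a terminal or a non-nullable non-terminal.
Nullable = { 'S' }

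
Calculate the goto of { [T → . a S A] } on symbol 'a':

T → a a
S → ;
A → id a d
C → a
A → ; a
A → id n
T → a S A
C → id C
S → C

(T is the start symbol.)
GOTO(I, 'a') = CLOSURE({ [A → αX.β] : [A → α.Xβ] ∈ I, X = 'a' })

Items with dot before 'a', with the dot advanced:
  [T → . a S A] → [T → a . S A]
Closure of the advanced items:
  [T → a . S A] has the dot before S: add [S → . ;], [S → . C]
  [S → . C] has the dot before C: add [C → . a], [C → . id C]

GOTO = { [C → . a], [C → . id C], [S → . ;], [S → . C], [T → a . S A] }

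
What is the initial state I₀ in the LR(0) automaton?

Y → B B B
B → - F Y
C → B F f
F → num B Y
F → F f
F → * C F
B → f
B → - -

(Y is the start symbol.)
{ [B → . - -], [B → . - F Y], [B → . f], [Y → . B B B], [Y' → . Y] }

First, augment the grammar with Y' → Y
I₀ = CLOSURE({ [Y' → . Y] }):
  [Y' → . Y] has the dot before Y: add [Y → . B B B]
  [Y → . B B B] has the dot before B: add [B → . - F Y], [B → . f], [B → . - -]
No further items can be added.

I₀ = { [B → . - -], [B → . - F Y], [B → . f], [Y → . B B B], [Y' → . Y] }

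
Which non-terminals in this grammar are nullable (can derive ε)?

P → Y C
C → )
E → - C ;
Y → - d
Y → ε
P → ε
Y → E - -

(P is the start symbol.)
{ 'P', 'Y' }

A non-terminal is nullable if it can derive ε (the empty string): either it has an ε-production, or it has a production whose right-hand side consists entirely of nullable non-terminals.

ε-productions: Y → ε, P → ε
So Y, P are immediately nullable.
No further non-terminal can be added: every production for the remaining non-terminals contains a terminal or a non-nullable non-terminal.
Nullable = { 'P', 'Y' }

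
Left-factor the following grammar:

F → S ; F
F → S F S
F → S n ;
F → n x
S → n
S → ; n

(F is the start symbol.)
F → S F'
F' → ; F
F' → F S
F' → n ;
F → n x
S → n
S → ; n

Left-factoring transforms A → αβ₁ | αβ₂ into A → αA' and A' → β₁ | β₂
(α is the longest common prefix among the alternatives). Repeat until
no nonterminal has two alternatives with a common prefix.

Round 1: F has alternatives sharing prefix 'S'. Introduce F': F → S F'
  Add: F' → ; F
  Add: F' → F S
  Add: F' → n ;

No remaining common prefixes — done.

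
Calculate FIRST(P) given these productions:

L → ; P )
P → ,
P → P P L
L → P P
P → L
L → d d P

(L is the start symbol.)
{ ',', ';', 'd' }

FIRST sets of the other non-terminals involved (by the same procedure, iterated to a fixed point):
  FIRST(L) = { ',', ';', 'd' }

From P → ,:
  - ',' is a terminal: add ',' and stop
From P → P P L:
  - P is the symbol being defined: contributes nothing new
    P is not nullable, so stop
From P → L:
  - L is a non-terminal: add FIRST(L) \ {ε} = { ',', ';', 'd' }
    L is not nullable, so stop

Collecting: FIRST(P) = { ',', ';', 'd' }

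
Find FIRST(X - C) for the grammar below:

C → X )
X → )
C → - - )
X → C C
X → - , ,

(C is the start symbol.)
{ ')', '-' }

FIRST sets of the non-terminals involved (from the grammar, by fixed-point iteration):
  FIRST(X) = { ')', '-' }

To compute FIRST(X - C), process the symbols left to right:
Symbol X is a non-terminal. Add FIRST(X) \ {ε} = { ')', '-' }
X is not nullable (ε ∉ FIRST(X)), so stop here.
FIRST(X - C) = { ')', '-' }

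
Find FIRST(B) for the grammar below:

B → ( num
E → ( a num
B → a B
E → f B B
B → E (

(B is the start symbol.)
{ '(', 'a', 'f' }

FIRST sets of the other non-terminals involved (by the same procedure, iterated to a fixed point):
  FIRST(E) = { '(', 'f' }

From B → ( num:
  - '(' is a terminal: add '(' and stop
From B → a B:
  - a is a terminal: add 'a' and stop
From B → E (:
  - E is a non-terminal: add FIRST(E) \ {ε} = { '(', 'f' }
    E is not nullable, so stop

Collecting: FIRST(B) = { '(', 'a', 'f' }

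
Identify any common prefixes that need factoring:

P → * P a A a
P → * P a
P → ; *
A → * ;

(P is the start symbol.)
Left-factoring is needed when two productions for the same non-terminal
share a common prefix on the right-hand side.

Productions for P:
  P → * P a A a
  P → * P a
  P → ; *

Found common prefix '* P a' in productions for P

Answer: Yes, P has productions with common prefix '* P a'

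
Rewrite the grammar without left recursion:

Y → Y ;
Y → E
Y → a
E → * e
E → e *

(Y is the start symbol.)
Y is directly left-recursive. The standard transformation for
  A → A α₁ | ... | A α_m | β₁ | ... | β_n
is
  A  → β₁ A' | ... | β_n A'
  A' → α₁ A' | ... | α_m A' | ε

Y → E becomes Y → E Y'
Y → a becomes Y → a Y'
Y → Y ; becomes Y' → ; Y'
Add Y' → ε

Productions for other non-terminals are unchanged:
  E → * e
  E → e *

Resulting grammar:
Y → E Y'
Y → a Y'
Y' → ; Y'
Y' → ε
E → * e
E → e *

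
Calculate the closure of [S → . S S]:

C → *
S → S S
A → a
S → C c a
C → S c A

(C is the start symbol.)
To compute CLOSURE, for each item [A → α.Bβ] where B is a non-terminal, add [B → .γ] for all productions B → γ; repeat for the newly added items until nothing changes.

Start with: [S → . S S]
  [S → . S S] has the dot before S: add [S → . C c a]
  [S → . C c a] has the dot before C: add [C → . *], [C → . S c A]
No further items can be added.

CLOSURE = { [C → . *], [C → . S c A], [S → . C c a], [S → . S S] }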